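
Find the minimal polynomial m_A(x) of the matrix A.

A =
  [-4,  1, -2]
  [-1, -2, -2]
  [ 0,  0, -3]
x^2 + 6*x + 9

The characteristic polynomial is χ_A(x) = (x + 3)^3, so the eigenvalues are known. The minimal polynomial is
  m_A(x) = Π_λ (x − λ)^{k_λ}
where k_λ is the size of the *largest* Jordan block for λ (equivalently, the smallest k with (A − λI)^k v = 0 for every generalised eigenvector v of λ).

  λ = -3: largest Jordan block has size 2, contributing (x + 3)^2

So m_A(x) = (x + 3)^2 = x^2 + 6*x + 9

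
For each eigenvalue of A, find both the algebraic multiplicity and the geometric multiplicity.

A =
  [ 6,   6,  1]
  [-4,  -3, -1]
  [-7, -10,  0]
λ = 1: alg = 3, geom = 1

Step 1 — factor the characteristic polynomial to read off the algebraic multiplicities:
  χ_A(x) = (x - 1)^3

Step 2 — compute geometric multiplicities via the rank-nullity identity g(λ) = n − rank(A − λI):
  rank(A − (1)·I) = 2, so dim ker(A − (1)·I) = n − 2 = 1

Summary:
  λ = 1: algebraic multiplicity = 3, geometric multiplicity = 1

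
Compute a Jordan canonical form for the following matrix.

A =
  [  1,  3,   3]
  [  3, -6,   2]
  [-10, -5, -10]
J_3(-5)

The characteristic polynomial is
  det(x·I − A) = x^3 + 15*x^2 + 75*x + 125 = (x + 5)^3

Eigenvalues and multiplicities (the geometric multiplicity of λ is n − rank(A − λI), which equals the number of Jordan blocks for λ):
  λ = -5: algebraic multiplicity = 3, geometric multiplicity = 1

Determining the block sizes for each eigenvalue:
  λ = -5: one block (gm = 1), so the single block has size am = 3 → block sizes [3]

Assembling the blocks gives a Jordan form
J =
  [-5,  1,  0]
  [ 0, -5,  1]
  [ 0,  0, -5]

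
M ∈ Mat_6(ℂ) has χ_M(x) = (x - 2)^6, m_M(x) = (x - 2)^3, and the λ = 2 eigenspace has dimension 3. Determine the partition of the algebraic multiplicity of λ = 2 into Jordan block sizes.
Block sizes for λ = 2: [3, 2, 1]

Step 1 — from the characteristic polynomial, algebraic multiplicity of λ = 2 is 6. From dim ker(M − (2)·I) = 3, there are exactly 3 Jordan blocks for λ = 2.
Step 2 — from the minimal polynomial, the factor (x − 2)^3 tells us the largest block for λ = 2 has size 3.
Step 3 — with total size 6, 3 blocks, and largest block 3, the block sizes (in nonincreasing order) are [3, 2, 1].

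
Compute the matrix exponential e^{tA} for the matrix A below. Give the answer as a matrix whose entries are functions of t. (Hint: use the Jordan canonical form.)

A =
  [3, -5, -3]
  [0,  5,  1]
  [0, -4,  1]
e^{tA} =
  [exp(3*t), t^2*exp(3*t) - 5*t*exp(3*t), t^2*exp(3*t)/2 - 3*t*exp(3*t)]
  [0, 2*t*exp(3*t) + exp(3*t), t*exp(3*t)]
  [0, -4*t*exp(3*t), -2*t*exp(3*t) + exp(3*t)]

Strategy: write A = P · J · P⁻¹ where J is a Jordan canonical form, so e^{tA} = P · e^{tJ} · P⁻¹, and e^{tJ} can be computed block-by-block.

A has Jordan form
J =
  [3, 1, 0]
  [0, 3, 1]
  [0, 0, 3]
(up to reordering of blocks).

Per-block formulas:
  For a 3×3 Jordan block J_3(3): exp(t · J_3(3)) = e^(3t)·(I + t·N + (t^2/2)·N^2), where N is the 3×3 nilpotent shift.

After assembling e^{tJ} and conjugating by P, we get:

e^{tA} =
  [exp(3*t), t^2*exp(3*t) - 5*t*exp(3*t), t^2*exp(3*t)/2 - 3*t*exp(3*t)]
  [0, 2*t*exp(3*t) + exp(3*t), t*exp(3*t)]
  [0, -4*t*exp(3*t), -2*t*exp(3*t) + exp(3*t)]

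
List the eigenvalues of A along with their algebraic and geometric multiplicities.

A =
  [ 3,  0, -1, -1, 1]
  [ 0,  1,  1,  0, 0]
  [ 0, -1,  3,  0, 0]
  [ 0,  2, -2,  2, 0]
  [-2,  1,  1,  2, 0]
λ = 1: alg = 1, geom = 1; λ = 2: alg = 4, geom = 3

Step 1 — factor the characteristic polynomial to read off the algebraic multiplicities:
  χ_A(x) = (x - 2)^4*(x - 1)

Step 2 — compute geometric multiplicities via the rank-nullity identity g(λ) = n − rank(A − λI):
  rank(A − (1)·I) = 4, so dim ker(A − (1)·I) = n − 4 = 1
  rank(A − (2)·I) = 2, so dim ker(A − (2)·I) = n − 2 = 3

Summary:
  λ = 1: algebraic multiplicity = 1, geometric multiplicity = 1
  λ = 2: algebraic multiplicity = 4, geometric multiplicity = 3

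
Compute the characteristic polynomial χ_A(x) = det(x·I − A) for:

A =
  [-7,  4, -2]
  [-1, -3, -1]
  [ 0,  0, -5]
x^3 + 15*x^2 + 75*x + 125

Expanding det(x·I − A) (e.g. by cofactor expansion or by noting that A is similar to its Jordan form J, which has the same characteristic polynomial as A) gives
  χ_A(x) = x^3 + 15*x^2 + 75*x + 125
which factors as (x + 5)^3. The eigenvalues (with algebraic multiplicities) are λ = -5 with multiplicity 3.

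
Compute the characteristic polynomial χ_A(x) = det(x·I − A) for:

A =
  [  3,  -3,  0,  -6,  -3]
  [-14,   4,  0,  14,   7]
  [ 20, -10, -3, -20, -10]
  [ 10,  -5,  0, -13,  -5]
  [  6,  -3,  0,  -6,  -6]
x^5 + 15*x^4 + 90*x^3 + 270*x^2 + 405*x + 243

Expanding det(x·I − A) (e.g. by cofactor expansion or by noting that A is similar to its Jordan form J, which has the same characteristic polynomial as A) gives
  χ_A(x) = x^5 + 15*x^4 + 90*x^3 + 270*x^2 + 405*x + 243
which factors as (x + 3)^5. The eigenvalues (with algebraic multiplicities) are λ = -3 with multiplicity 5.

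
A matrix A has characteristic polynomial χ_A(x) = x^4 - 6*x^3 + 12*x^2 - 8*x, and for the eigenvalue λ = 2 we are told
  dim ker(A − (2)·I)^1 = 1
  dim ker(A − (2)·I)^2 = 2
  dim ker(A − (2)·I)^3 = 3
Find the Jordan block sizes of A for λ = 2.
Block sizes for λ = 2: [3]

From the dimensions of kernels of powers, the number of Jordan blocks of size at least j is d_j − d_{j−1} where d_j = dim ker(N^j) (with d_0 = 0). Computing the differences gives [1, 1, 1].
The number of blocks of size exactly k is (#blocks of size ≥ k) − (#blocks of size ≥ k + 1), so the partition is: 1 block(s) of size 3.
In nonincreasing order the block sizes are [3].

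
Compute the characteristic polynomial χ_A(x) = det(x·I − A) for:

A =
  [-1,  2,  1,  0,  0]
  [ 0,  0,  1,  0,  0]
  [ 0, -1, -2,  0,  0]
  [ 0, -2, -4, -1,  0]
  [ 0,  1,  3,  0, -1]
x^5 + 5*x^4 + 10*x^3 + 10*x^2 + 5*x + 1

Expanding det(x·I − A) (e.g. by cofactor expansion or by noting that A is similar to its Jordan form J, which has the same characteristic polynomial as A) gives
  χ_A(x) = x^5 + 5*x^4 + 10*x^3 + 10*x^2 + 5*x + 1
which factors as (x + 1)^5. The eigenvalues (with algebraic multiplicities) are λ = -1 with multiplicity 5.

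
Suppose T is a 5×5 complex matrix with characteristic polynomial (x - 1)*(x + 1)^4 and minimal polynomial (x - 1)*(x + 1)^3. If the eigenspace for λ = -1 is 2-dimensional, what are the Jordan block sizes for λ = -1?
Block sizes for λ = -1: [3, 1]

Step 1 — from the characteristic polynomial, algebraic multiplicity of λ = -1 is 4. From dim ker(T − (-1)·I) = 2, there are exactly 2 Jordan blocks for λ = -1.
Step 2 — from the minimal polynomial, the factor (x + 1)^3 tells us the largest block for λ = -1 has size 3.
Step 3 — with total size 4, 2 blocks, and largest block 3, the block sizes (in nonincreasing order) are [3, 1].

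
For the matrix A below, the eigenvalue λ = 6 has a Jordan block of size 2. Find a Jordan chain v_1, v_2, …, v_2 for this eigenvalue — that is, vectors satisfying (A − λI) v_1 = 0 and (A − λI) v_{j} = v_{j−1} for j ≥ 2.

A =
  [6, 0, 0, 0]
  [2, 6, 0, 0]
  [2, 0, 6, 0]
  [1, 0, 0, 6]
A Jordan chain for λ = 6 of length 2:
v_1 = (0, 2, 2, 1)ᵀ
v_2 = (1, 0, 0, 0)ᵀ

Let N = A − (6)·I. We want v_2 with N^2 v_2 = 0 but N^1 v_2 ≠ 0; then v_{j-1} := N · v_j for j = 2, …, 2.

Pick v_2 = (1, 0, 0, 0)ᵀ.
Then v_1 = N · v_2 = (0, 2, 2, 1)ᵀ.

Sanity check: (A − (6)·I) v_1 = (0, 0, 0, 0)ᵀ = 0. ✓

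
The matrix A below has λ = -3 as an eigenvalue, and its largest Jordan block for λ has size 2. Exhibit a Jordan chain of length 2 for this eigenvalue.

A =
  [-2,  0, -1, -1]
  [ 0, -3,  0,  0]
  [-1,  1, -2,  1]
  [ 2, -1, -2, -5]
A Jordan chain for λ = -3 of length 2:
v_1 = (1, 0, -1, 2)ᵀ
v_2 = (1, 0, 0, 0)ᵀ

Let N = A − (-3)·I. We want v_2 with N^2 v_2 = 0 but N^1 v_2 ≠ 0; then v_{j-1} := N · v_j for j = 2, …, 2.

Pick v_2 = (1, 0, 0, 0)ᵀ.
Then v_1 = N · v_2 = (1, 0, -1, 2)ᵀ.

Sanity check: (A − (-3)·I) v_1 = (0, 0, 0, 0)ᵀ = 0. ✓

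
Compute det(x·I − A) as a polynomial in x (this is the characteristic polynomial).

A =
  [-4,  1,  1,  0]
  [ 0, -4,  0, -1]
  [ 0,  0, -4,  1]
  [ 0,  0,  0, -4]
x^4 + 16*x^3 + 96*x^2 + 256*x + 256

Expanding det(x·I − A) (e.g. by cofactor expansion or by noting that A is similar to its Jordan form J, which has the same characteristic polynomial as A) gives
  χ_A(x) = x^4 + 16*x^3 + 96*x^2 + 256*x + 256
which factors as (x + 4)^4. The eigenvalues (with algebraic multiplicities) are λ = -4 with multiplicity 4.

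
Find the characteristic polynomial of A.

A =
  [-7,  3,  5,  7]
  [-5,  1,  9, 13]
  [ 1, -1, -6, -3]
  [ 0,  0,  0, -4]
x^4 + 16*x^3 + 96*x^2 + 256*x + 256

Expanding det(x·I − A) (e.g. by cofactor expansion or by noting that A is similar to its Jordan form J, which has the same characteristic polynomial as A) gives
  χ_A(x) = x^4 + 16*x^3 + 96*x^2 + 256*x + 256
which factors as (x + 4)^4. The eigenvalues (with algebraic multiplicities) are λ = -4 with multiplicity 4.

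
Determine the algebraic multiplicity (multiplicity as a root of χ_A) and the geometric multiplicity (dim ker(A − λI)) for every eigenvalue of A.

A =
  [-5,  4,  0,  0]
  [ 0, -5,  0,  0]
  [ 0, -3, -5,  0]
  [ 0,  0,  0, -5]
λ = -5: alg = 4, geom = 3

Step 1 — factor the characteristic polynomial to read off the algebraic multiplicities:
  χ_A(x) = (x + 5)^4

Step 2 — compute geometric multiplicities via the rank-nullity identity g(λ) = n − rank(A − λI):
  rank(A − (-5)·I) = 1, so dim ker(A − (-5)·I) = n − 1 = 3

Summary:
  λ = -5: algebraic multiplicity = 4, geometric multiplicity = 3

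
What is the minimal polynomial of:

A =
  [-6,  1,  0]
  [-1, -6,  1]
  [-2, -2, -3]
x^3 + 15*x^2 + 75*x + 125

The characteristic polynomial is χ_A(x) = (x + 5)^3, so the eigenvalues are known. The minimal polynomial is
  m_A(x) = Π_λ (x − λ)^{k_λ}
where k_λ is the size of the *largest* Jordan block for λ (equivalently, the smallest k with (A − λI)^k v = 0 for every generalised eigenvector v of λ).

  λ = -5: largest Jordan block has size 3, contributing (x + 5)^3

So m_A(x) = (x + 5)^3 = x^3 + 15*x^2 + 75*x + 125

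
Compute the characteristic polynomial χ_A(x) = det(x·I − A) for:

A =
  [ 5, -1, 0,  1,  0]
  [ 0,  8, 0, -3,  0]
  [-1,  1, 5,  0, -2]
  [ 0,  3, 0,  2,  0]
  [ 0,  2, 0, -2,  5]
x^5 - 25*x^4 + 250*x^3 - 1250*x^2 + 3125*x - 3125

Expanding det(x·I − A) (e.g. by cofactor expansion or by noting that A is similar to its Jordan form J, which has the same characteristic polynomial as A) gives
  χ_A(x) = x^5 - 25*x^4 + 250*x^3 - 1250*x^2 + 3125*x - 3125
which factors as (x - 5)^5. The eigenvalues (with algebraic multiplicities) are λ = 5 with multiplicity 5.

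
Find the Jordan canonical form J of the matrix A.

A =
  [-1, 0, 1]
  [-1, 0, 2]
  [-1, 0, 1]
J_3(0)

The characteristic polynomial is
  det(x·I − A) = x^3

Eigenvalues and multiplicities (the geometric multiplicity of λ is n − rank(A − λI), which equals the number of Jordan blocks for λ):
  λ = 0: algebraic multiplicity = 3, geometric multiplicity = 1

Determining the block sizes for each eigenvalue:
  λ = 0: one block (gm = 1), so the single block has size am = 3 → block sizes [3]

Assembling the blocks gives a Jordan form
J =
  [0, 1, 0]
  [0, 0, 1]
  [0, 0, 0]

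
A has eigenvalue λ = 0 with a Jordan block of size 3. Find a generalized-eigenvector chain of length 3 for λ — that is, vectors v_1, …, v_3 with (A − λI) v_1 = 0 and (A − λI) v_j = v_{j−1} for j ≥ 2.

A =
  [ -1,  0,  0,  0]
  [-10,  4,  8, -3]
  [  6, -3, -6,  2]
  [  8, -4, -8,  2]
A Jordan chain for λ = 0 of length 3:
v_1 = (0, 4, -2, 0)ᵀ
v_2 = (0, 4, -3, -4)ᵀ
v_3 = (0, 1, 0, 0)ᵀ

Let N = A − (0)·I. We want v_3 with N^3 v_3 = 0 but N^2 v_3 ≠ 0; then v_{j-1} := N · v_j for j = 3, …, 2.

Pick v_3 = (0, 1, 0, 0)ᵀ.
Then v_2 = N · v_3 = (0, 4, -3, -4)ᵀ.
Then v_1 = N · v_2 = (0, 4, -2, 0)ᵀ.

Sanity check: (A − (0)·I) v_1 = (0, 0, 0, 0)ᵀ = 0. ✓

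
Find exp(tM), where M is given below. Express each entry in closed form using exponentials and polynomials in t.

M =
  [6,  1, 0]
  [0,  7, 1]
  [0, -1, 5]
e^{tM} =
  [exp(6*t), t^2*exp(6*t)/2 + t*exp(6*t), t^2*exp(6*t)/2]
  [0, t*exp(6*t) + exp(6*t), t*exp(6*t)]
  [0, -t*exp(6*t), -t*exp(6*t) + exp(6*t)]

Strategy: write M = P · J · P⁻¹ where J is a Jordan canonical form, so e^{tM} = P · e^{tJ} · P⁻¹, and e^{tJ} can be computed block-by-block.

M has Jordan form
J =
  [6, 1, 0]
  [0, 6, 1]
  [0, 0, 6]
(up to reordering of blocks).

Per-block formulas:
  For a 3×3 Jordan block J_3(6): exp(t · J_3(6)) = e^(6t)·(I + t·N + (t^2/2)·N^2), where N is the 3×3 nilpotent shift.

After assembling e^{tJ} and conjugating by P, we get:

e^{tM} =
  [exp(6*t), t^2*exp(6*t)/2 + t*exp(6*t), t^2*exp(6*t)/2]
  [0, t*exp(6*t) + exp(6*t), t*exp(6*t)]
  [0, -t*exp(6*t), -t*exp(6*t) + exp(6*t)]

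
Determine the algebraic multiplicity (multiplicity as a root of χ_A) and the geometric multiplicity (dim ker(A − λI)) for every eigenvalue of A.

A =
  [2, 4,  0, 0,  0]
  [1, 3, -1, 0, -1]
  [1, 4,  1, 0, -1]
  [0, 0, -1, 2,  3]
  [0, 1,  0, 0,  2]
λ = 2: alg = 5, geom = 2

Step 1 — factor the characteristic polynomial to read off the algebraic multiplicities:
  χ_A(x) = (x - 2)^5

Step 2 — compute geometric multiplicities via the rank-nullity identity g(λ) = n − rank(A − λI):
  rank(A − (2)·I) = 3, so dim ker(A − (2)·I) = n − 3 = 2

Summary:
  λ = 2: algebraic multiplicity = 5, geometric multiplicity = 2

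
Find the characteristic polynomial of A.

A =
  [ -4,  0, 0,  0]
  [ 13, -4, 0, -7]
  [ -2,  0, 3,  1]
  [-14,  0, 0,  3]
x^4 + 2*x^3 - 23*x^2 - 24*x + 144

Expanding det(x·I − A) (e.g. by cofactor expansion or by noting that A is similar to its Jordan form J, which has the same characteristic polynomial as A) gives
  χ_A(x) = x^4 + 2*x^3 - 23*x^2 - 24*x + 144
which factors as (x - 3)^2*(x + 4)^2. The eigenvalues (with algebraic multiplicities) are λ = -4 with multiplicity 2, λ = 3 with multiplicity 2.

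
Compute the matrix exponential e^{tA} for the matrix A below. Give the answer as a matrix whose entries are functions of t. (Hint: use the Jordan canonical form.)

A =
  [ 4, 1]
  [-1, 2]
e^{tA} =
  [t*exp(3*t) + exp(3*t), t*exp(3*t)]
  [-t*exp(3*t), -t*exp(3*t) + exp(3*t)]

Strategy: write A = P · J · P⁻¹ where J is a Jordan canonical form, so e^{tA} = P · e^{tJ} · P⁻¹, and e^{tJ} can be computed block-by-block.

A has Jordan form
J =
  [3, 1]
  [0, 3]
(up to reordering of blocks).

Per-block formulas:
  For a 2×2 Jordan block J_2(3): exp(t · J_2(3)) = e^(3t)·(I + t·N), where N is the 2×2 nilpotent shift.

After assembling e^{tJ} and conjugating by P, we get:

e^{tA} =
  [t*exp(3*t) + exp(3*t), t*exp(3*t)]
  [-t*exp(3*t), -t*exp(3*t) + exp(3*t)]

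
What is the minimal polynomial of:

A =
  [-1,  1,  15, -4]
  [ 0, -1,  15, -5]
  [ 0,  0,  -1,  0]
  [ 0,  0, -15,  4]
x^3 - 2*x^2 - 7*x - 4

The characteristic polynomial is χ_A(x) = (x - 4)*(x + 1)^3, so the eigenvalues are known. The minimal polynomial is
  m_A(x) = Π_λ (x − λ)^{k_λ}
where k_λ is the size of the *largest* Jordan block for λ (equivalently, the smallest k with (A − λI)^k v = 0 for every generalised eigenvector v of λ).

  λ = -1: largest Jordan block has size 2, contributing (x + 1)^2
  λ = 4: largest Jordan block has size 1, contributing (x − 4)

So m_A(x) = (x - 4)*(x + 1)^2 = x^3 - 2*x^2 - 7*x - 4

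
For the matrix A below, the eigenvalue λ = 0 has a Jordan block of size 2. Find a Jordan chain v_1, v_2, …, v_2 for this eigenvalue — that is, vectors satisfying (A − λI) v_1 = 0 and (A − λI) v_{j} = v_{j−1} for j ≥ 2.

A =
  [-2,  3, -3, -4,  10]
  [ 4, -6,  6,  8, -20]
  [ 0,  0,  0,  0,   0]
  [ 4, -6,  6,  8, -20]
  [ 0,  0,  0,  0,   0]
A Jordan chain for λ = 0 of length 2:
v_1 = (-2, 4, 0, 4, 0)ᵀ
v_2 = (1, 0, 0, 0, 0)ᵀ

Let N = A − (0)·I. We want v_2 with N^2 v_2 = 0 but N^1 v_2 ≠ 0; then v_{j-1} := N · v_j for j = 2, …, 2.

Pick v_2 = (1, 0, 0, 0, 0)ᵀ.
Then v_1 = N · v_2 = (-2, 4, 0, 4, 0)ᵀ.

Sanity check: (A − (0)·I) v_1 = (0, 0, 0, 0, 0)ᵀ = 0. ✓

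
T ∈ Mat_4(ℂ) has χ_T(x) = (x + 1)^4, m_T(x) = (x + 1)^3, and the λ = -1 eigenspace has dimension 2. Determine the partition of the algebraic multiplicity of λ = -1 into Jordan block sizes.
Block sizes for λ = -1: [3, 1]

Step 1 — from the characteristic polynomial, algebraic multiplicity of λ = -1 is 4. From dim ker(T − (-1)·I) = 2, there are exactly 2 Jordan blocks for λ = -1.
Step 2 — from the minimal polynomial, the factor (x + 1)^3 tells us the largest block for λ = -1 has size 3.
Step 3 — with total size 4, 2 blocks, and largest block 3, the block sizes (in nonincreasing order) are [3, 1].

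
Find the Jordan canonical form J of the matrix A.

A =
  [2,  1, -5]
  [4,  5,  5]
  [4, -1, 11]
J_2(6) ⊕ J_1(6)

The characteristic polynomial is
  det(x·I − A) = x^3 - 18*x^2 + 108*x - 216 = (x - 6)^3

Eigenvalues and multiplicities (the geometric multiplicity of λ is n − rank(A − λI), which equals the number of Jordan blocks for λ):
  λ = 6: algebraic multiplicity = 3, geometric multiplicity = 2

Determining the block sizes for each eigenvalue:
  λ = 6: 2 blocks summing to 3 forces exactly one block of size 2 and the rest size 1 → block sizes [2, 1]

Assembling the blocks gives a Jordan form
J =
  [6, 1, 0]
  [0, 6, 0]
  [0, 0, 6]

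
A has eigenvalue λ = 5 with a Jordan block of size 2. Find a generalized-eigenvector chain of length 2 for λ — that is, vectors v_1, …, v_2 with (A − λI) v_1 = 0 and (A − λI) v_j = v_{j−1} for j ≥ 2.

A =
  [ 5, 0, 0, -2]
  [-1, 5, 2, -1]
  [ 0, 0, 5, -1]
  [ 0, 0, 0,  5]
A Jordan chain for λ = 5 of length 2:
v_1 = (0, -1, 0, 0)ᵀ
v_2 = (1, 0, 0, 0)ᵀ

Let N = A − (5)·I. We want v_2 with N^2 v_2 = 0 but N^1 v_2 ≠ 0; then v_{j-1} := N · v_j for j = 2, …, 2.

Pick v_2 = (1, 0, 0, 0)ᵀ.
Then v_1 = N · v_2 = (0, -1, 0, 0)ᵀ.

Sanity check: (A − (5)·I) v_1 = (0, 0, 0, 0)ᵀ = 0. ✓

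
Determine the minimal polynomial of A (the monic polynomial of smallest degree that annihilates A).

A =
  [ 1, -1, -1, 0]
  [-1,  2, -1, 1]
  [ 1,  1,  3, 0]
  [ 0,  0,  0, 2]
x^3 - 6*x^2 + 12*x - 8

The characteristic polynomial is χ_A(x) = (x - 2)^4, so the eigenvalues are known. The minimal polynomial is
  m_A(x) = Π_λ (x − λ)^{k_λ}
where k_λ is the size of the *largest* Jordan block for λ (equivalently, the smallest k with (A − λI)^k v = 0 for every generalised eigenvector v of λ).

  λ = 2: largest Jordan block has size 3, contributing (x − 2)^3

So m_A(x) = (x - 2)^3 = x^3 - 6*x^2 + 12*x - 8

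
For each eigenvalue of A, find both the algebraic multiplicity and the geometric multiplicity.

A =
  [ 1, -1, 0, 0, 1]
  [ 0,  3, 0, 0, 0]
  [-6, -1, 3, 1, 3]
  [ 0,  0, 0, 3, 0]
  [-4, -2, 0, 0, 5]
λ = 3: alg = 5, geom = 3

Step 1 — factor the characteristic polynomial to read off the algebraic multiplicities:
  χ_A(x) = (x - 3)^5

Step 2 — compute geometric multiplicities via the rank-nullity identity g(λ) = n − rank(A − λI):
  rank(A − (3)·I) = 2, so dim ker(A − (3)·I) = n − 2 = 3

Summary:
  λ = 3: algebraic multiplicity = 5, geometric multiplicity = 3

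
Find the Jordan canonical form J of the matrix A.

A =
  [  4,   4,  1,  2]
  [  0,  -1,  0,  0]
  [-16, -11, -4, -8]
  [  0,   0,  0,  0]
J_1(-1) ⊕ J_2(0) ⊕ J_1(0)

The characteristic polynomial is
  det(x·I − A) = x^4 + x^3 = x^3*(x + 1)

Eigenvalues and multiplicities (the geometric multiplicity of λ is n − rank(A − λI), which equals the number of Jordan blocks for λ):
  λ = -1: algebraic multiplicity = 1, geometric multiplicity = 1
  λ = 0: algebraic multiplicity = 3, geometric multiplicity = 2

Determining the block sizes for each eigenvalue:
  λ = -1: one block (gm = 1), so the single block has size am = 1 → block sizes [1]
  λ = 0: 2 blocks summing to 3 forces exactly one block of size 2 and the rest size 1 → block sizes [2, 1]

Assembling the blocks gives a Jordan form
J =
  [-1, 0, 0, 0]
  [ 0, 0, 1, 0]
  [ 0, 0, 0, 0]
  [ 0, 0, 0, 0]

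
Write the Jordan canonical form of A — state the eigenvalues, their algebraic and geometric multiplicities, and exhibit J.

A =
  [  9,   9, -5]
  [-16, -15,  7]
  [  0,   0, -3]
J_3(-3)

The characteristic polynomial is
  det(x·I − A) = x^3 + 9*x^2 + 27*x + 27 = (x + 3)^3

Eigenvalues and multiplicities (the geometric multiplicity of λ is n − rank(A − λI), which equals the number of Jordan blocks for λ):
  λ = -3: algebraic multiplicity = 3, geometric multiplicity = 1

Determining the block sizes for each eigenvalue:
  λ = -3: one block (gm = 1), so the single block has size am = 3 → block sizes [3]

Assembling the blocks gives a Jordan form
J =
  [-3,  1,  0]
  [ 0, -3,  1]
  [ 0,  0, -3]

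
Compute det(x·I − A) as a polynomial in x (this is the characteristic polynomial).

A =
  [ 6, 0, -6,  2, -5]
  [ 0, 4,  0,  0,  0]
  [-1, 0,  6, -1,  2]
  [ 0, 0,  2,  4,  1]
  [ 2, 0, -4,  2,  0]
x^5 - 20*x^4 + 160*x^3 - 640*x^2 + 1280*x - 1024

Expanding det(x·I − A) (e.g. by cofactor expansion or by noting that A is similar to its Jordan form J, which has the same characteristic polynomial as A) gives
  χ_A(x) = x^5 - 20*x^4 + 160*x^3 - 640*x^2 + 1280*x - 1024
which factors as (x - 4)^5. The eigenvalues (with algebraic multiplicities) are λ = 4 with multiplicity 5.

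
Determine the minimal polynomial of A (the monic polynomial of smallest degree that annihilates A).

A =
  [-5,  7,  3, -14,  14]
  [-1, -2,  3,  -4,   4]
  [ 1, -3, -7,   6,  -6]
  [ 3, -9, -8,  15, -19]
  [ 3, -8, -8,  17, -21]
x^3 + 12*x^2 + 48*x + 64

The characteristic polynomial is χ_A(x) = (x + 4)^5, so the eigenvalues are known. The minimal polynomial is
  m_A(x) = Π_λ (x − λ)^{k_λ}
where k_λ is the size of the *largest* Jordan block for λ (equivalently, the smallest k with (A − λI)^k v = 0 for every generalised eigenvector v of λ).

  λ = -4: largest Jordan block has size 3, contributing (x + 4)^3

So m_A(x) = (x + 4)^3 = x^3 + 12*x^2 + 48*x + 64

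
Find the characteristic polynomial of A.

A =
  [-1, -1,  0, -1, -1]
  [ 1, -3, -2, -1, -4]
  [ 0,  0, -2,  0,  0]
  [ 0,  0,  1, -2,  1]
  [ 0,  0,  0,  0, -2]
x^5 + 10*x^4 + 40*x^3 + 80*x^2 + 80*x + 32

Expanding det(x·I − A) (e.g. by cofactor expansion or by noting that A is similar to its Jordan form J, which has the same characteristic polynomial as A) gives
  χ_A(x) = x^5 + 10*x^4 + 40*x^3 + 80*x^2 + 80*x + 32
which factors as (x + 2)^5. The eigenvalues (with algebraic multiplicities) are λ = -2 with multiplicity 5.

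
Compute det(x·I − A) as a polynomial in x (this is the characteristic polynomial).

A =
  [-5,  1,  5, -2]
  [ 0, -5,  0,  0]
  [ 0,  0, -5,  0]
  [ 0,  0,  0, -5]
x^4 + 20*x^3 + 150*x^2 + 500*x + 625

Expanding det(x·I − A) (e.g. by cofactor expansion or by noting that A is similar to its Jordan form J, which has the same characteristic polynomial as A) gives
  χ_A(x) = x^4 + 20*x^3 + 150*x^2 + 500*x + 625
which factors as (x + 5)^4. The eigenvalues (with algebraic multiplicities) are λ = -5 with multiplicity 4.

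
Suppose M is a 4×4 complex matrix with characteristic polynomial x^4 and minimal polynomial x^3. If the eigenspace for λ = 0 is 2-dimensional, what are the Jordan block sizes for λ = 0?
Block sizes for λ = 0: [3, 1]

Step 1 — from the characteristic polynomial, algebraic multiplicity of λ = 0 is 4. From dim ker(M − (0)·I) = 2, there are exactly 2 Jordan blocks for λ = 0.
Step 2 — from the minimal polynomial, the factor (x − 0)^3 tells us the largest block for λ = 0 has size 3.
Step 3 — with total size 4, 2 blocks, and largest block 3, the block sizes (in nonincreasing order) are [3, 1].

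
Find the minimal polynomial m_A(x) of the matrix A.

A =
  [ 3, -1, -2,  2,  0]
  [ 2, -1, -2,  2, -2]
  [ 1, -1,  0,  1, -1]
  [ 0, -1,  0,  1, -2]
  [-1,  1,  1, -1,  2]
x^2 - 2*x + 1

The characteristic polynomial is χ_A(x) = (x - 1)^5, so the eigenvalues are known. The minimal polynomial is
  m_A(x) = Π_λ (x − λ)^{k_λ}
where k_λ is the size of the *largest* Jordan block for λ (equivalently, the smallest k with (A − λI)^k v = 0 for every generalised eigenvector v of λ).

  λ = 1: largest Jordan block has size 2, contributing (x − 1)^2

So m_A(x) = (x - 1)^2 = x^2 - 2*x + 1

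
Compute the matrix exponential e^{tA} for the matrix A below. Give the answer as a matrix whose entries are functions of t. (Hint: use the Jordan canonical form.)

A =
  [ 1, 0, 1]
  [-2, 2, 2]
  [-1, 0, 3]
e^{tA} =
  [-t*exp(2*t) + exp(2*t), 0, t*exp(2*t)]
  [-2*t*exp(2*t), exp(2*t), 2*t*exp(2*t)]
  [-t*exp(2*t), 0, t*exp(2*t) + exp(2*t)]

Strategy: write A = P · J · P⁻¹ where J is a Jordan canonical form, so e^{tA} = P · e^{tJ} · P⁻¹, and e^{tJ} can be computed block-by-block.

A has Jordan form
J =
  [2, 1, 0]
  [0, 2, 0]
  [0, 0, 2]
(up to reordering of blocks).

Per-block formulas:
  For a 1×1 block at λ = 2: exp(t · [2]) = [e^(2t)].
  For a 2×2 Jordan block J_2(2): exp(t · J_2(2)) = e^(2t)·(I + t·N), where N is the 2×2 nilpotent shift.

After assembling e^{tJ} and conjugating by P, we get:

e^{tA} =
  [-t*exp(2*t) + exp(2*t), 0, t*exp(2*t)]
  [-2*t*exp(2*t), exp(2*t), 2*t*exp(2*t)]
  [-t*exp(2*t), 0, t*exp(2*t) + exp(2*t)]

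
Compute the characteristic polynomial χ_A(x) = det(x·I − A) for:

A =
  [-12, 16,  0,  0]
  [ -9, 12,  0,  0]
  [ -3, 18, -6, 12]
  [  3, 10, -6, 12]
x^4 - 6*x^3

Expanding det(x·I − A) (e.g. by cofactor expansion or by noting that A is similar to its Jordan form J, which has the same characteristic polynomial as A) gives
  χ_A(x) = x^4 - 6*x^3
which factors as x^3*(x - 6). The eigenvalues (with algebraic multiplicities) are λ = 0 with multiplicity 3, λ = 6 with multiplicity 1.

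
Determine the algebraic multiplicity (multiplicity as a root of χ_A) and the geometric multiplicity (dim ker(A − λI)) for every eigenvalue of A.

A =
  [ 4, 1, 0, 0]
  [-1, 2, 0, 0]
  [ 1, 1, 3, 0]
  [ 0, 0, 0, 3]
λ = 3: alg = 4, geom = 3

Step 1 — factor the characteristic polynomial to read off the algebraic multiplicities:
  χ_A(x) = (x - 3)^4

Step 2 — compute geometric multiplicities via the rank-nullity identity g(λ) = n − rank(A − λI):
  rank(A − (3)·I) = 1, so dim ker(A − (3)·I) = n − 1 = 3

Summary:
  λ = 3: algebraic multiplicity = 4, geometric multiplicity = 3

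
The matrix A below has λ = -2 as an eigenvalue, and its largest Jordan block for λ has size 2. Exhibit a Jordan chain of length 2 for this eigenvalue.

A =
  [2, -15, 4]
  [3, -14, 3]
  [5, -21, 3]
A Jordan chain for λ = -2 of length 2:
v_1 = (1, 0, -1)ᵀ
v_2 = (4, 1, 0)ᵀ

Let N = A − (-2)·I. We want v_2 with N^2 v_2 = 0 but N^1 v_2 ≠ 0; then v_{j-1} := N · v_j for j = 2, …, 2.

Pick v_2 = (4, 1, 0)ᵀ.
Then v_1 = N · v_2 = (1, 0, -1)ᵀ.

Sanity check: (A − (-2)·I) v_1 = (0, 0, 0)ᵀ = 0. ✓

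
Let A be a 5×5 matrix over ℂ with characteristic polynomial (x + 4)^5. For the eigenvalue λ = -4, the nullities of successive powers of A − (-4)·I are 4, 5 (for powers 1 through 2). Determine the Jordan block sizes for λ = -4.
Block sizes for λ = -4: [2, 1, 1, 1]

From the dimensions of kernels of powers, the number of Jordan blocks of size at least j is d_j − d_{j−1} where d_j = dim ker(N^j) (with d_0 = 0). Computing the differences gives [4, 1].
The number of blocks of size exactly k is (#blocks of size ≥ k) − (#blocks of size ≥ k + 1), so the partition is: 3 block(s) of size 1, 1 block(s) of size 2.
In nonincreasing order the block sizes are [2, 1, 1, 1].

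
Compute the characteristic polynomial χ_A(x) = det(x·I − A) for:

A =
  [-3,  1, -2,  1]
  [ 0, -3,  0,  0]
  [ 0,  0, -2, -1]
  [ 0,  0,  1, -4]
x^4 + 12*x^3 + 54*x^2 + 108*x + 81

Expanding det(x·I − A) (e.g. by cofactor expansion or by noting that A is similar to its Jordan form J, which has the same characteristic polynomial as A) gives
  χ_A(x) = x^4 + 12*x^3 + 54*x^2 + 108*x + 81
which factors as (x + 3)^4. The eigenvalues (with algebraic multiplicities) are λ = -3 with multiplicity 4.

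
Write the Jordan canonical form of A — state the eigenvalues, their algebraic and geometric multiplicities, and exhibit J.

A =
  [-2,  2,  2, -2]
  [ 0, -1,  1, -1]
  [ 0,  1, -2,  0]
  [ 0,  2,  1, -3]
J_3(-2) ⊕ J_1(-2)

The characteristic polynomial is
  det(x·I − A) = x^4 + 8*x^3 + 24*x^2 + 32*x + 16 = (x + 2)^4

Eigenvalues and multiplicities (the geometric multiplicity of λ is n − rank(A − λI), which equals the number of Jordan blocks for λ):
  λ = -2: algebraic multiplicity = 4, geometric multiplicity = 2

Determining the block sizes for each eigenvalue:
  λ = -2: with am = 4 and gm = 2, the partition is not yet determined (e.g. several partitions of 4 into 2 parts exist). Let N = A − (-2)·I. Computing rank(N^1) = 2, rank(N^2) = 1, rank(N^3) = 0; the number of blocks of size ≥ j is rank(N^{j−1}) − rank(N^j), giving [2, 1, 1]. So we have 1 block(s) of size 3, 1 block(s) of size 1 → block sizes [3, 1]

Assembling the blocks gives a Jordan form
J =
  [-2,  1,  0,  0]
  [ 0, -2,  1,  0]
  [ 0,  0, -2,  0]
  [ 0,  0,  0, -2]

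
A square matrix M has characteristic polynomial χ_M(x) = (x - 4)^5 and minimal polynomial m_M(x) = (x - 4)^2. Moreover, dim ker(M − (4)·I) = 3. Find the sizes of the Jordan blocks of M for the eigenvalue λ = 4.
Block sizes for λ = 4: [2, 2, 1]

Step 1 — from the characteristic polynomial, algebraic multiplicity of λ = 4 is 5. From dim ker(M − (4)·I) = 3, there are exactly 3 Jordan blocks for λ = 4.
Step 2 — from the minimal polynomial, the factor (x − 4)^2 tells us the largest block for λ = 4 has size 2.
Step 3 — with total size 5, 3 blocks, and largest block 2, the block sizes (in nonincreasing order) are [2, 2, 1].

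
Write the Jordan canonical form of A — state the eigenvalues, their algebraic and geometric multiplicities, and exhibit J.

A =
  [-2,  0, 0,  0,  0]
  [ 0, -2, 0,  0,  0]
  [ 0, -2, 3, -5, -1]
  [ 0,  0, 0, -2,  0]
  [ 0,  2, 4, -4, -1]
J_1(-2) ⊕ J_1(-2) ⊕ J_1(-2) ⊕ J_2(1)

The characteristic polynomial is
  det(x·I − A) = x^5 + 4*x^4 + x^3 - 10*x^2 - 4*x + 8 = (x - 1)^2*(x + 2)^3

Eigenvalues and multiplicities (the geometric multiplicity of λ is n − rank(A − λI), which equals the number of Jordan blocks for λ):
  λ = -2: algebraic multiplicity = 3, geometric multiplicity = 3
  λ = 1: algebraic multiplicity = 2, geometric multiplicity = 1

Determining the block sizes for each eigenvalue:
  λ = -2: gm = am = 3, so every block has size 1 → block sizes [1, 1, 1]
  λ = 1: one block (gm = 1), so the single block has size am = 2 → block sizes [2]

Assembling the blocks gives a Jordan form
J =
  [-2,  0,  0, 0, 0]
  [ 0, -2,  0, 0, 0]
  [ 0,  0, -2, 0, 0]
  [ 0,  0,  0, 1, 1]
  [ 0,  0,  0, 0, 1]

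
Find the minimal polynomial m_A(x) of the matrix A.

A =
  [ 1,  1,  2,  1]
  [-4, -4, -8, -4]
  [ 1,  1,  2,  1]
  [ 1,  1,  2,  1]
x^2

The characteristic polynomial is χ_A(x) = x^4, so the eigenvalues are known. The minimal polynomial is
  m_A(x) = Π_λ (x − λ)^{k_λ}
where k_λ is the size of the *largest* Jordan block for λ (equivalently, the smallest k with (A − λI)^k v = 0 for every generalised eigenvector v of λ).

  λ = 0: largest Jordan block has size 2, contributing (x − 0)^2

So m_A(x) = x^2 = x^2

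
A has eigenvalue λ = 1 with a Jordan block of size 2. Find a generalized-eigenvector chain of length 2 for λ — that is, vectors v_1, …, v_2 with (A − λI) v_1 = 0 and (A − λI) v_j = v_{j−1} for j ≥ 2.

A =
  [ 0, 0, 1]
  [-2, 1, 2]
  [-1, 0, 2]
A Jordan chain for λ = 1 of length 2:
v_1 = (-1, -2, -1)ᵀ
v_2 = (1, 0, 0)ᵀ

Let N = A − (1)·I. We want v_2 with N^2 v_2 = 0 but N^1 v_2 ≠ 0; then v_{j-1} := N · v_j for j = 2, …, 2.

Pick v_2 = (1, 0, 0)ᵀ.
Then v_1 = N · v_2 = (-1, -2, -1)ᵀ.

Sanity check: (A − (1)·I) v_1 = (0, 0, 0)ᵀ = 0. ✓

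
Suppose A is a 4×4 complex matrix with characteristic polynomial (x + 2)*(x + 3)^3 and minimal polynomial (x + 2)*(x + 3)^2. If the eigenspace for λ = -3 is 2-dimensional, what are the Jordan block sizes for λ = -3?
Block sizes for λ = -3: [2, 1]

Step 1 — from the characteristic polynomial, algebraic multiplicity of λ = -3 is 3. From dim ker(A − (-3)·I) = 2, there are exactly 2 Jordan blocks for λ = -3.
Step 2 — from the minimal polynomial, the factor (x + 3)^2 tells us the largest block for λ = -3 has size 2.
Step 3 — with total size 3, 2 blocks, and largest block 2, the block sizes (in nonincreasing order) are [2, 1].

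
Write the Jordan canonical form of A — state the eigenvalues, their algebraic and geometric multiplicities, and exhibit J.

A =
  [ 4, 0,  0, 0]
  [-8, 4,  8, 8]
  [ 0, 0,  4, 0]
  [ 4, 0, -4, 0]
J_1(0) ⊕ J_1(4) ⊕ J_1(4) ⊕ J_1(4)

The characteristic polynomial is
  det(x·I − A) = x^4 - 12*x^3 + 48*x^2 - 64*x = x*(x - 4)^3

Eigenvalues and multiplicities (the geometric multiplicity of λ is n − rank(A − λI), which equals the number of Jordan blocks for λ):
  λ = 0: algebraic multiplicity = 1, geometric multiplicity = 1
  λ = 4: algebraic multiplicity = 3, geometric multiplicity = 3

Determining the block sizes for each eigenvalue:
  λ = 0: one block (gm = 1), so the single block has size am = 1 → block sizes [1]
  λ = 4: gm = am = 3, so every block has size 1 → block sizes [1, 1, 1]

Assembling the blocks gives a Jordan form
J =
  [0, 0, 0, 0]
  [0, 4, 0, 0]
  [0, 0, 4, 0]
  [0, 0, 0, 4]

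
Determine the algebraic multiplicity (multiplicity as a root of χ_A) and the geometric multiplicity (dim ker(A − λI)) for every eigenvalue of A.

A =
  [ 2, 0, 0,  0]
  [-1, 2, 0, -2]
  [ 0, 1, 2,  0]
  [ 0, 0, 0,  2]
λ = 2: alg = 4, geom = 2

Step 1 — factor the characteristic polynomial to read off the algebraic multiplicities:
  χ_A(x) = (x - 2)^4

Step 2 — compute geometric multiplicities via the rank-nullity identity g(λ) = n − rank(A − λI):
  rank(A − (2)·I) = 2, so dim ker(A − (2)·I) = n − 2 = 2

Summary:
  λ = 2: algebraic multiplicity = 4, geometric multiplicity = 2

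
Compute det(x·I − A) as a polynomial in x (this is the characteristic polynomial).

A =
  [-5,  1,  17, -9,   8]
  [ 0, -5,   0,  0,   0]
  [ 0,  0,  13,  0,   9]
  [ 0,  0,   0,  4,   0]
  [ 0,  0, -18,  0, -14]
x^5 + 7*x^4 - 29*x^3 - 235*x^2 + 200*x + 2000

Expanding det(x·I − A) (e.g. by cofactor expansion or by noting that A is similar to its Jordan form J, which has the same characteristic polynomial as A) gives
  χ_A(x) = x^5 + 7*x^4 - 29*x^3 - 235*x^2 + 200*x + 2000
which factors as (x - 4)^2*(x + 5)^3. The eigenvalues (with algebraic multiplicities) are λ = -5 with multiplicity 3, λ = 4 with multiplicity 2.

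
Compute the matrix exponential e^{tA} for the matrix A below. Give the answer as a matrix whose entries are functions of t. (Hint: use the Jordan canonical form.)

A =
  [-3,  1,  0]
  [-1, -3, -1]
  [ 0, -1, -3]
e^{tA} =
  [-t^2*exp(-3*t)/2 + exp(-3*t), t*exp(-3*t), -t^2*exp(-3*t)/2]
  [-t*exp(-3*t), exp(-3*t), -t*exp(-3*t)]
  [t^2*exp(-3*t)/2, -t*exp(-3*t), t^2*exp(-3*t)/2 + exp(-3*t)]

Strategy: write A = P · J · P⁻¹ where J is a Jordan canonical form, so e^{tA} = P · e^{tJ} · P⁻¹, and e^{tJ} can be computed block-by-block.

A has Jordan form
J =
  [-3,  1,  0]
  [ 0, -3,  1]
  [ 0,  0, -3]
(up to reordering of blocks).

Per-block formulas:
  For a 3×3 Jordan block J_3(-3): exp(t · J_3(-3)) = e^(-3t)·(I + t·N + (t^2/2)·N^2), where N is the 3×3 nilpotent shift.

After assembling e^{tJ} and conjugating by P, we get:

e^{tA} =
  [-t^2*exp(-3*t)/2 + exp(-3*t), t*exp(-3*t), -t^2*exp(-3*t)/2]
  [-t*exp(-3*t), exp(-3*t), -t*exp(-3*t)]
  [t^2*exp(-3*t)/2, -t*exp(-3*t), t^2*exp(-3*t)/2 + exp(-3*t)]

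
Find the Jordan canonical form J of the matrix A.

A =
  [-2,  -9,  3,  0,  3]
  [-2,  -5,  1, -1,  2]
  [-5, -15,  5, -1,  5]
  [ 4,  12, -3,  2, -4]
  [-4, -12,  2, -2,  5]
J_3(1) ⊕ J_1(1) ⊕ J_1(1)

The characteristic polynomial is
  det(x·I − A) = x^5 - 5*x^4 + 10*x^3 - 10*x^2 + 5*x - 1 = (x - 1)^5

Eigenvalues and multiplicities (the geometric multiplicity of λ is n − rank(A − λI), which equals the number of Jordan blocks for λ):
  λ = 1: algebraic multiplicity = 5, geometric multiplicity = 3

Determining the block sizes for each eigenvalue:
  λ = 1: with am = 5 and gm = 3, the partition is not yet determined (e.g. several partitions of 5 into 3 parts exist). Let N = A − (1)·I. Computing rank(N^1) = 2, rank(N^2) = 1, rank(N^3) = 0; the number of blocks of size ≥ j is rank(N^{j−1}) − rank(N^j), giving [3, 1, 1]. So we have 1 block(s) of size 3, 2 block(s) of size 1 → block sizes [3, 1, 1]

Assembling the blocks gives a Jordan form
J =
  [1, 1, 0, 0, 0]
  [0, 1, 1, 0, 0]
  [0, 0, 1, 0, 0]
  [0, 0, 0, 1, 0]
  [0, 0, 0, 0, 1]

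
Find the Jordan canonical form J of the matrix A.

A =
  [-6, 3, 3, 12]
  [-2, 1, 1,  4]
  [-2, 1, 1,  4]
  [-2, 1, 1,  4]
J_2(0) ⊕ J_1(0) ⊕ J_1(0)

The characteristic polynomial is
  det(x·I − A) = x^4

Eigenvalues and multiplicities (the geometric multiplicity of λ is n − rank(A − λI), which equals the number of Jordan blocks for λ):
  λ = 0: algebraic multiplicity = 4, geometric multiplicity = 3

Determining the block sizes for each eigenvalue:
  λ = 0: 3 blocks summing to 4 forces exactly one block of size 2 and the rest size 1 → block sizes [2, 1, 1]

Assembling the blocks gives a Jordan form
J =
  [0, 1, 0, 0]
  [0, 0, 0, 0]
  [0, 0, 0, 0]
  [0, 0, 0, 0]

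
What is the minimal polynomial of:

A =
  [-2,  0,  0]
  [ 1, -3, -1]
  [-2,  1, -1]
x^3 + 6*x^2 + 12*x + 8

The characteristic polynomial is χ_A(x) = (x + 2)^3, so the eigenvalues are known. The minimal polynomial is
  m_A(x) = Π_λ (x − λ)^{k_λ}
where k_λ is the size of the *largest* Jordan block for λ (equivalently, the smallest k with (A − λI)^k v = 0 for every generalised eigenvector v of λ).

  λ = -2: largest Jordan block has size 3, contributing (x + 2)^3

So m_A(x) = (x + 2)^3 = x^3 + 6*x^2 + 12*x + 8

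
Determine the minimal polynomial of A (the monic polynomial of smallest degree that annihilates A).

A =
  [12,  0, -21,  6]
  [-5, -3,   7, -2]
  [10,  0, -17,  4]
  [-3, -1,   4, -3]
x^3 + 8*x^2 + 21*x + 18

The characteristic polynomial is χ_A(x) = (x + 2)*(x + 3)^3, so the eigenvalues are known. The minimal polynomial is
  m_A(x) = Π_λ (x − λ)^{k_λ}
where k_λ is the size of the *largest* Jordan block for λ (equivalently, the smallest k with (A − λI)^k v = 0 for every generalised eigenvector v of λ).

  λ = -3: largest Jordan block has size 2, contributing (x + 3)^2
  λ = -2: largest Jordan block has size 1, contributing (x + 2)

So m_A(x) = (x + 2)*(x + 3)^2 = x^3 + 8*x^2 + 21*x + 18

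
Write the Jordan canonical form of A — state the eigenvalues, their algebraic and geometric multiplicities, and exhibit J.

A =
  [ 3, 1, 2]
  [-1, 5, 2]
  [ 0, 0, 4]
J_2(4) ⊕ J_1(4)

The characteristic polynomial is
  det(x·I − A) = x^3 - 12*x^2 + 48*x - 64 = (x - 4)^3

Eigenvalues and multiplicities (the geometric multiplicity of λ is n − rank(A − λI), which equals the number of Jordan blocks for λ):
  λ = 4: algebraic multiplicity = 3, geometric multiplicity = 2

Determining the block sizes for each eigenvalue:
  λ = 4: 2 blocks summing to 3 forces exactly one block of size 2 and the rest size 1 → block sizes [2, 1]

Assembling the blocks gives a Jordan form
J =
  [4, 1, 0]
  [0, 4, 0]
  [0, 0, 4]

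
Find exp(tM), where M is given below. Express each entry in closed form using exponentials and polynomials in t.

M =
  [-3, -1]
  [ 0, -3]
e^{tM} =
  [exp(-3*t), -t*exp(-3*t)]
  [0, exp(-3*t)]

Strategy: write M = P · J · P⁻¹ where J is a Jordan canonical form, so e^{tM} = P · e^{tJ} · P⁻¹, and e^{tJ} can be computed block-by-block.

M has Jordan form
J =
  [-3,  1]
  [ 0, -3]
(up to reordering of blocks).

Per-block formulas:
  For a 2×2 Jordan block J_2(-3): exp(t · J_2(-3)) = e^(-3t)·(I + t·N), where N is the 2×2 nilpotent shift.

After assembling e^{tJ} and conjugating by P, we get:

e^{tM} =
  [exp(-3*t), -t*exp(-3*t)]
  [0, exp(-3*t)]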